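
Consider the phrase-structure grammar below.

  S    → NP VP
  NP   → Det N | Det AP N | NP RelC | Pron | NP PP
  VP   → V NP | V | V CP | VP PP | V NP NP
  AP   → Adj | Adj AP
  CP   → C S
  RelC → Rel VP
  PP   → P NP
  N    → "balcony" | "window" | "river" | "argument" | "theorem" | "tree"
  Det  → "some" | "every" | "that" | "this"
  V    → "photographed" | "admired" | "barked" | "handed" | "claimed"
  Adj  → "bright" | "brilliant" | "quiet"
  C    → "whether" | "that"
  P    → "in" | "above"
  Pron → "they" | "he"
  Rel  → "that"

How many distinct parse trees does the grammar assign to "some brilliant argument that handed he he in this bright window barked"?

3

Two of the 3 distinct bracketings:
[S [NP [NP [Det some] [AP [Adj brilliant]] [N argument]] [RelC [Rel that] [VP [VP [V handed] [NP [Pron he]] [NP [Pron he]]] [PP [P in] [NP [Det this] [AP [Adj bright]] [N window]]]]]] [VP [V barked]]]
[S [NP [NP [Det some] [AP [Adj brilliant]] [N argument]] [RelC [Rel that] [VP [V handed] [NP [Pron he]] [NP [NP [Pron he]] [PP [P in] [NP [Det this] [AP [Adj bright]] [N window]]]]]]] [VP [V barked]]]
The difference turns on whether NP → NP PP is used at the relevant span, versus an alternative expansion of NP.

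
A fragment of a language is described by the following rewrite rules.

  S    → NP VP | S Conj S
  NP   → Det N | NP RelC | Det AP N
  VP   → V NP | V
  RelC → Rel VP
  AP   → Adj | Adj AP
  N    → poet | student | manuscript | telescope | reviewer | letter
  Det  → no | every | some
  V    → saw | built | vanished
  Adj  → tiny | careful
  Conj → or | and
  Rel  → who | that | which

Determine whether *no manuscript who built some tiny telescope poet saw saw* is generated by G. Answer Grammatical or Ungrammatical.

Ungrammatical

An N word can never sit immediately before an N word in any string this grammar generates, so the substring 'telescope poet' rules out a derivation.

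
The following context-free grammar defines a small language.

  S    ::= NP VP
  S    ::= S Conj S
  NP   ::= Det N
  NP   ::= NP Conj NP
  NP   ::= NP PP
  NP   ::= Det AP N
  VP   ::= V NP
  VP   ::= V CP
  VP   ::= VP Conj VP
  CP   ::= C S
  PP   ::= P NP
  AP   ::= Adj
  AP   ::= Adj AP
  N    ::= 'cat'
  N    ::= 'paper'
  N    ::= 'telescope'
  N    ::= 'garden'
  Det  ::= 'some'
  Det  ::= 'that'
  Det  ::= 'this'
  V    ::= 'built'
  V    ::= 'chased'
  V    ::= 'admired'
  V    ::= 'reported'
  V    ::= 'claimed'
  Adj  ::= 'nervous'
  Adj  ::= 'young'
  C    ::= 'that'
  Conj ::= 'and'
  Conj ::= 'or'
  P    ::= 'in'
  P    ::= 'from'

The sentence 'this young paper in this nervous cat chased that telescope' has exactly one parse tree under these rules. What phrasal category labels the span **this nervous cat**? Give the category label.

NP

S
  NP
    NP
      Det: this
      AP
        Adj: young
      N: paper
    PP
      P: in
      NP
        Det: this
        AP
          Adj: nervous
        N: cat
  VP
    V: chased
    NP
      Det: that
      N: telescope
The span 'this nervous cat' is the NP node built by NP → Det AP N.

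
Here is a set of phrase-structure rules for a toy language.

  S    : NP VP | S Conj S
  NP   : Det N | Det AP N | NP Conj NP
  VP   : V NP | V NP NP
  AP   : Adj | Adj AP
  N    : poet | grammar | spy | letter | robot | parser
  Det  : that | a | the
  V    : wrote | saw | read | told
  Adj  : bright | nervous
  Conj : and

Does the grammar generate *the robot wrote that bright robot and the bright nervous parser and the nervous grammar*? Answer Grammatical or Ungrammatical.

[S [NP [Det the] [N robot]] [VP [V wrote] [NP [NP [Det that] [AP [Adj bright]] [N robot]] [Conj and] [NP [NP [Det the] [AP [Adj bright] [AP [Adj nervous]]] [N parser]] [Conj and] [NP [Det the] [AP [Adj nervous]] [N grammar]]]]]]
Every word is introduced by a lexical rule and the phrasal rules combine the resulting categories into a single S.

Grammatical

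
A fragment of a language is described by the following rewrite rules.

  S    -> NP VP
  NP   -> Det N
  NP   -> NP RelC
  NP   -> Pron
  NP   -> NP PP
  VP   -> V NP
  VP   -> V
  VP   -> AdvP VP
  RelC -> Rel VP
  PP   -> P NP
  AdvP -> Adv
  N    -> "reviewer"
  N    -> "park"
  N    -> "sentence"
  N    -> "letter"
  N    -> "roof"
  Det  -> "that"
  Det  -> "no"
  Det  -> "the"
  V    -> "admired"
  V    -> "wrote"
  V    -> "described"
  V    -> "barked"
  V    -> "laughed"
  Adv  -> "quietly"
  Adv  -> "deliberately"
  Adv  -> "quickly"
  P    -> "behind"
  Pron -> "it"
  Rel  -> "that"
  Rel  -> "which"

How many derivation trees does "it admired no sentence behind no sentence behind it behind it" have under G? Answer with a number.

Two of the 5 distinct bracketings:
[S [NP [Pron it]] [VP [V admired] [NP [NP [Det no] [N sentence]] [PP [P behind] [NP [NP [Det no] [N sentence]] [PP [P behind] [NP [NP [Pron it]] [PP [P behind] [NP [Pron it]]]]]]]]]]
[S [NP [Pron it]] [VP [V admired] [NP [NP [Det no] [N sentence]] [PP [P behind] [NP [NP [NP [Det no] [N sentence]] [PP [P behind] [NP [Pron it]]]] [PP [P behind] [NP [Pron it]]]]]]]]
The trees differ in how a recursive rule is bracketed over the same span.

5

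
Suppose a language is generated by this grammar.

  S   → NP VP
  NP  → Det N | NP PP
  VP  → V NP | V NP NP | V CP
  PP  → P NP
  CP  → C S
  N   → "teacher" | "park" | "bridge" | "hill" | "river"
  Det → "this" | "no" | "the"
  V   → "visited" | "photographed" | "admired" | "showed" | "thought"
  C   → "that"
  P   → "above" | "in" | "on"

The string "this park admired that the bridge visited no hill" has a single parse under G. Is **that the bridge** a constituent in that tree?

[S [NP [Det this] [N park]] [VP [V admired] [CP [C that] [S [NP [Det the] [N bridge]] [VP [V visited] [NP [Det no] [N hill]]]]]]]
The smallest constituent containing 'that the bridge' is the CP spanning 'that the bridge visited no hill'; no single node in the tree dominates exactly the given words.

No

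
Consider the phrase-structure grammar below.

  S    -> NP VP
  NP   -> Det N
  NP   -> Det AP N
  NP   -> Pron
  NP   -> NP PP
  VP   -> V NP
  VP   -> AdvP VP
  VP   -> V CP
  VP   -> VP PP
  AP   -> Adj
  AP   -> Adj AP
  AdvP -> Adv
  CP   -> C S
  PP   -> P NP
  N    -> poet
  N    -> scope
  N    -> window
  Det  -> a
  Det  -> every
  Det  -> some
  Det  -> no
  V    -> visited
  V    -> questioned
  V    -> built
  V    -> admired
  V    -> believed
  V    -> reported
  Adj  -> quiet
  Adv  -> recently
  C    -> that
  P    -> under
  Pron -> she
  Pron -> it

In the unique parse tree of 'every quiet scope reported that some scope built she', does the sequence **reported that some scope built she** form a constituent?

Yes

[S [NP [Det every] [AP [Adj quiet]] [N scope]] [VP [V reported] [CP [C that] [S [NP [Det some] [N scope]] [VP [V built] [NP [Pron she]]]]]]]
The words 'reported that some scope built she' are exhaustively dominated by a single VP node (built by VP → V CP), so they form a constituent.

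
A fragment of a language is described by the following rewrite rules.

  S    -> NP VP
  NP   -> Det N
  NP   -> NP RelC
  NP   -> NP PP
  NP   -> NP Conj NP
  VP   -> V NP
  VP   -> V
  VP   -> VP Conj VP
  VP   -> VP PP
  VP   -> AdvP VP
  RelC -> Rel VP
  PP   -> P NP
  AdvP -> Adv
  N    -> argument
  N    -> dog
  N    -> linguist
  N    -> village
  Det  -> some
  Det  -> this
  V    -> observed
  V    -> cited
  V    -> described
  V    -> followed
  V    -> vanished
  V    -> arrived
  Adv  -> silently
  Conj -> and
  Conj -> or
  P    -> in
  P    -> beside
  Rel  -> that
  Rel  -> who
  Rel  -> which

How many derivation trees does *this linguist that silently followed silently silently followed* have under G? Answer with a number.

[S [NP [NP [Det this] [N linguist]] [RelC [Rel that] [VP [AdvP [Adv silently]] [VP [V followed]]]]] [VP [AdvP [Adv silently]] [VP [AdvP [Adv silently]] [VP [V followed]]]]]
No rule offers an alternative attachment or grouping for any span, so this is the only derivation.

1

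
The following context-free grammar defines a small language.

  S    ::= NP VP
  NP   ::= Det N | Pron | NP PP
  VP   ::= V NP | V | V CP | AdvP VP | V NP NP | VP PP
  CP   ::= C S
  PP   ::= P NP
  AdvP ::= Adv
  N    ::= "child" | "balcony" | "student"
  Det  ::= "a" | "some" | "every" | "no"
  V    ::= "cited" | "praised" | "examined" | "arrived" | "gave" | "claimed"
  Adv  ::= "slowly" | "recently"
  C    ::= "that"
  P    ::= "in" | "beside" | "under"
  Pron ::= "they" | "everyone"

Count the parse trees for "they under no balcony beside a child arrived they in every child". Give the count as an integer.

4

Two of the 4 distinct bracketings:
[S [NP [NP [Pron they]] [PP [P under] [NP [NP [Det no] [N balcony]] [PP [P beside] [NP [Det a] [N child]]]]]] [VP [V arrived] [NP [NP [Pron they]] [PP [P in] [NP [Det every] [N child]]]]]]
[S [NP [NP [Pron they]] [PP [P under] [NP [NP [Det no] [N balcony]] [PP [P beside] [NP [Det a] [N child]]]]]] [VP [VP [V arrived] [NP [Pron they]]] [PP [P in] [NP [Det every] [N child]]]]]
The difference turns on whether VP → VP PP is used at the relevant span, versus an alternative expansion of VP.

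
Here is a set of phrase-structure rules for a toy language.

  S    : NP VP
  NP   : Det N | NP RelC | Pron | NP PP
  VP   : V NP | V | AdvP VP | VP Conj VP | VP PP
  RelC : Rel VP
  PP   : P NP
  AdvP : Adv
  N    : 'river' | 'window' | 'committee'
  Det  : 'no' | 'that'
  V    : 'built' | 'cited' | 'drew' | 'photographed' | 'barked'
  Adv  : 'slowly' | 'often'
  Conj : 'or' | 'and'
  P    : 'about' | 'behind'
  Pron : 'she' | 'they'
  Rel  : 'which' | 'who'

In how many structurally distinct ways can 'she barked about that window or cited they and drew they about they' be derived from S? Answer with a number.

Two of the 7 distinct bracketings:
[S [NP [Pron she]] [VP [VP [VP [V barked]] [PP [P about] [NP [Det that] [N window]]]] [Conj or] [VP [VP [V cited] [NP [Pron they]]] [Conj and] [VP [V drew] [NP [NP [Pron they]] [PP [P about] [NP [Pron they]]]]]]]]
[S [NP [Pron she]] [VP [VP [VP [V barked]] [PP [P about] [NP [Det that] [N window]]]] [Conj or] [VP [VP [V cited] [NP [Pron they]]] [Conj and] [VP [VP [V drew] [NP [Pron they]]] [PP [P about] [NP [Pron they]]]]]]]
The difference turns on whether NP → NP PP is used at the relevant span, versus an alternative expansion of NP.

7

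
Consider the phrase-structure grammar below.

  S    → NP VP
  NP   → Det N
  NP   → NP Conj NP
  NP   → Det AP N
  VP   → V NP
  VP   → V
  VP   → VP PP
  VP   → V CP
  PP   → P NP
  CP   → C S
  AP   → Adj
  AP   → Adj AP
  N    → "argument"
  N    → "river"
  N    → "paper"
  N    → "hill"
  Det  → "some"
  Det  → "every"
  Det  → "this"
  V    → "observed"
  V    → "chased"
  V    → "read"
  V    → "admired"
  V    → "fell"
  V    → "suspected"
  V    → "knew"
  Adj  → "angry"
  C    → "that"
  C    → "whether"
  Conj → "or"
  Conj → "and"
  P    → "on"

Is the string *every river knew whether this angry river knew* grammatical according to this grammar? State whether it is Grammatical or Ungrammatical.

[S [NP [Det every] [N river]] [VP [V knew] [CP [C whether] [S [NP [Det this] [AP [Adj angry]] [N river]] [VP [V knew]]]]]]
Every word is introduced by a lexical rule and the phrasal rules combine the resulting categories into a single S.

Grammatical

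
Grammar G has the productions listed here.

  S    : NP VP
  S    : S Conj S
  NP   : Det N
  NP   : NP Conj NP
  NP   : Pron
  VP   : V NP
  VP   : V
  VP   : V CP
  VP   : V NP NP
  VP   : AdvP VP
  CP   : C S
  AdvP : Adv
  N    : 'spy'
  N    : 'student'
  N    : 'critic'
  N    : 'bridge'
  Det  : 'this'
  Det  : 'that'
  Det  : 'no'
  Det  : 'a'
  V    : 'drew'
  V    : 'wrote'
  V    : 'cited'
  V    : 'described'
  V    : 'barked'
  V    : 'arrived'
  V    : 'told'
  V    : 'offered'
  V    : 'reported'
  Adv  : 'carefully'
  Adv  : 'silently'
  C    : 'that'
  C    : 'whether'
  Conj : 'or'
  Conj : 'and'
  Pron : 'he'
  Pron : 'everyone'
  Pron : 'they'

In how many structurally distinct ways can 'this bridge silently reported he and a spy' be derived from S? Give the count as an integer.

[S [NP [Det this] [N bridge]] [VP [AdvP [Adv silently]] [VP [V reported] [NP [NP [Pron he]] [Conj and] [NP [Det a] [N spy]]]]]]
No rule offers an alternative attachment or grouping for any span, so this is the only derivation.

1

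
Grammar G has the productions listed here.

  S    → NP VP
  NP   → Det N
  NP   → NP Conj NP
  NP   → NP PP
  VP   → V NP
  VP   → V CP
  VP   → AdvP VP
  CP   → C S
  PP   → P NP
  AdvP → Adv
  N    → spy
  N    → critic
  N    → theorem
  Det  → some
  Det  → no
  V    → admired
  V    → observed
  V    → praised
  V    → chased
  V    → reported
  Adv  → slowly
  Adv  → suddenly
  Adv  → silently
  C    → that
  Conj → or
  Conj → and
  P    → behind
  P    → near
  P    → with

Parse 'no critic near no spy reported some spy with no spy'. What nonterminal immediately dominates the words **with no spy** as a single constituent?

[S [NP [NP [Det no] [N critic]] [PP [P near] [NP [Det no] [N spy]]]] [VP [V reported] [NP [NP [Det some] [N spy]] [PP [P with] [NP [Det no] [N spy]]]]]]
The span 'with no spy' is the PP node built by PP → P NP.

PP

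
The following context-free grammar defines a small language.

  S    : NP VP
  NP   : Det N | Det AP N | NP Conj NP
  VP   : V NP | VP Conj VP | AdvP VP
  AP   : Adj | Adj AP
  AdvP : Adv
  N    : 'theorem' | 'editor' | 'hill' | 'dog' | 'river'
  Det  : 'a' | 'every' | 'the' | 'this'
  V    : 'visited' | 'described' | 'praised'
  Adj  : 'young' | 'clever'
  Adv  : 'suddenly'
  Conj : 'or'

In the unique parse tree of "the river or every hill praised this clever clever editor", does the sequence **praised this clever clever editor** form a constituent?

Yes

[S [NP [NP [Det the] [N river]] [Conj or] [NP [Det every] [N hill]]] [VP [V praised] [NP [Det this] [AP [Adj clever] [AP [Adj clever]]] [N editor]]]]
The words 'praised this clever clever editor' are exhaustively dominated by a single VP node (built by VP → V NP), so they form a constituent.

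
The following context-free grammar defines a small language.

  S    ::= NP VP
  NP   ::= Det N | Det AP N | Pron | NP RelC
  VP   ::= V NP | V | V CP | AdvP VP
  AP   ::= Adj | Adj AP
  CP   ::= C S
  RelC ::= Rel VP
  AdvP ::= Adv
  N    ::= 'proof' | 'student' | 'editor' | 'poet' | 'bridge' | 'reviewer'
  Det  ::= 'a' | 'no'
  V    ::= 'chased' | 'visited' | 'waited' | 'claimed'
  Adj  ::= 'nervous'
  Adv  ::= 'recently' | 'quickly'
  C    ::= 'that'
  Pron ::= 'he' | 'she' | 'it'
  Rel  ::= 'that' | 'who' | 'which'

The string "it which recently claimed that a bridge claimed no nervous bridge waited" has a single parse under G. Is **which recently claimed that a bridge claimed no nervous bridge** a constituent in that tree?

[S [NP [NP [Pron it]] [RelC [Rel which] [VP [AdvP [Adv recently]] [VP [V claimed] [CP [C that] [S [NP [Det a] [N bridge]] [VP [V claimed] [NP [Det no] [AP [Adj nervous]] [N bridge]]]]]]]]] [VP [V waited]]]
The words 'which recently claimed that a bridge claimed no nervous bridge' are exhaustively dominated by a single RelC node (built by RelC → Rel VP), so they form a constituent.

Yes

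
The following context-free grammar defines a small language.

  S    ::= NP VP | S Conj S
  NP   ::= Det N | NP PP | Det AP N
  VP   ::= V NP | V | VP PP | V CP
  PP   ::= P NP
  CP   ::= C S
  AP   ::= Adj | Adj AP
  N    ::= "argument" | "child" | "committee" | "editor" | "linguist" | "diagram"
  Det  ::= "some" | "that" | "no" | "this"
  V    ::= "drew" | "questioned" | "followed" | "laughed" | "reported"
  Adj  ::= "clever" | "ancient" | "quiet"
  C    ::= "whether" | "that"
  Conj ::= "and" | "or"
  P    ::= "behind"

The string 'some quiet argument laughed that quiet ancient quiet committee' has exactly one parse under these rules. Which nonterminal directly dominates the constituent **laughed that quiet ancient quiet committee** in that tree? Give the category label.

S
  NP
    Det: some
    AP
      Adj: quiet
    N: argument
  VP
    V: laughed
    NP
      Det: that
      AP
        Adj: quiet
        AP
          Adj: ancient
          AP
            Adj: quiet
      N: committee
The span 'laughed that quiet ancient quiet committee' is the VP node built by VP → V NP.
Its mother is the S built by S → NP VP.

S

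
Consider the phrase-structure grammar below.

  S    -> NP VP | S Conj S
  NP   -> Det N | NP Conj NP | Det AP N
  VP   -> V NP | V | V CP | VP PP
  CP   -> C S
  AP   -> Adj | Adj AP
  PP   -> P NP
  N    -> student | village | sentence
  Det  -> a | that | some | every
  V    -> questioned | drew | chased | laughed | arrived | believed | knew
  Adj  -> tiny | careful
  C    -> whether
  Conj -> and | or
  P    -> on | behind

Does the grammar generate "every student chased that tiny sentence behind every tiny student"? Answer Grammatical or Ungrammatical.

S
  NP
    Det: every
    N: student
  VP
    VP
      V: chased
      NP
        Det: that
        AP
          Adj: tiny
        N: sentence
    PP
      P: behind
      NP
        Det: every
        AP
          Adj: tiny
        N: student
The bracketing above is licensed at every node by one of the given productions, with S at the root.

Grammatical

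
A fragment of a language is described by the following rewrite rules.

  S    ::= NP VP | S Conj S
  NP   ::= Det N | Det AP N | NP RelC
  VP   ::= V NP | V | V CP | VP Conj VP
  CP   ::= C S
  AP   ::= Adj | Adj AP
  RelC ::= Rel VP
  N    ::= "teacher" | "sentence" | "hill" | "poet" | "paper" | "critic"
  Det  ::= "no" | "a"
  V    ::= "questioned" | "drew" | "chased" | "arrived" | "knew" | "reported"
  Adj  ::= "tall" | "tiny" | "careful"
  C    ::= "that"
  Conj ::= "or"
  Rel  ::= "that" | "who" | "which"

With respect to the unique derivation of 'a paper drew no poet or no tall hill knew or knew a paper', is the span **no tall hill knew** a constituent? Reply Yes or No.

No

[S [S [NP [Det a] [N paper]] [VP [V drew] [NP [Det no] [N poet]]]] [Conj or] [S [NP [Det no] [AP [Adj tall]] [N hill]] [VP [VP [V knew]] [Conj or] [VP [V knew] [NP [Det a] [N paper]]]]]]
The smallest constituent containing 'no tall hill knew' is the S spanning 'no tall hill knew or knew a paper'; no single node in the tree dominates exactly the given words.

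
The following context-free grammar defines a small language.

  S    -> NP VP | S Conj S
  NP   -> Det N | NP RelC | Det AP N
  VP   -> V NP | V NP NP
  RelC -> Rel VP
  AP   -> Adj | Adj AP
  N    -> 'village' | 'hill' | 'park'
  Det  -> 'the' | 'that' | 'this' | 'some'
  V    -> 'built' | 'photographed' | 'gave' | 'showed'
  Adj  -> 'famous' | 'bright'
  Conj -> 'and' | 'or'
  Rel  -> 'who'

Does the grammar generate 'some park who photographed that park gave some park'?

Grammatical

[S [NP [NP [Det some] [N park]] [RelC [Rel who] [VP [V photographed] [NP [Det that] [N park]]]]] [VP [V gave] [NP [Det some] [N park]]]]
Every word is introduced by a lexical rule and the phrasal rules combine the resulting categories into a single S.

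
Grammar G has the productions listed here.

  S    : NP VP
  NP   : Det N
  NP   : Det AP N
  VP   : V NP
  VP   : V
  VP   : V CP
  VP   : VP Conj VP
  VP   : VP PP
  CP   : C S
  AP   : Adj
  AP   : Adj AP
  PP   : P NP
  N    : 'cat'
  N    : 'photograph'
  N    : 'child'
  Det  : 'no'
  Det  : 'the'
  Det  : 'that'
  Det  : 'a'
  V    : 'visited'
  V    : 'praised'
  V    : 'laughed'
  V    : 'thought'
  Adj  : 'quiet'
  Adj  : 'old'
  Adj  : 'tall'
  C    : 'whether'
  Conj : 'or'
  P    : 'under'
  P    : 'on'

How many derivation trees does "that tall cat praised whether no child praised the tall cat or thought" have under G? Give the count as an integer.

2

The two bracketings:
[S [NP [Det that] [AP [Adj tall]] [N cat]] [VP [V praised] [CP [C whether] [S [NP [Det no] [N child]] [VP [VP [V praised] [NP [Det the] [AP [Adj tall]] [N cat]]] [Conj or] [VP [V thought]]]]]]]
[S [NP [Det that] [AP [Adj tall]] [N cat]] [VP [VP [V praised] [CP [C whether] [S [NP [Det no] [N child]] [VP [V praised] [NP [Det the] [AP [Adj tall]] [N cat]]]]]] [Conj or] [VP [V thought]]]]
The trees differ in how a recursive rule is bracketed over the same span.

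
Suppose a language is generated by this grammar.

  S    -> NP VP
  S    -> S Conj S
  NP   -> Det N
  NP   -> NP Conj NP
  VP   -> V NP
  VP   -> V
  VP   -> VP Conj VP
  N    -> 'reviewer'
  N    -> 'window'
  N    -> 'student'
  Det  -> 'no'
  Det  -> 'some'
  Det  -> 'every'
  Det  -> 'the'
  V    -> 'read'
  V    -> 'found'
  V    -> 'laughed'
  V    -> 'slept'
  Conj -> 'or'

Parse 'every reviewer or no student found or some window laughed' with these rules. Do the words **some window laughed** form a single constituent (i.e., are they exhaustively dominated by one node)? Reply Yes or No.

Yes

[S [S [NP [NP [Det every] [N reviewer]] [Conj or] [NP [Det no] [N student]]] [VP [V found]]] [Conj or] [S [NP [Det some] [N window]] [VP [V laughed]]]]
The words 'some window laughed' are exhaustively dominated by a single S node (built by S → NP VP), so they form a constituent.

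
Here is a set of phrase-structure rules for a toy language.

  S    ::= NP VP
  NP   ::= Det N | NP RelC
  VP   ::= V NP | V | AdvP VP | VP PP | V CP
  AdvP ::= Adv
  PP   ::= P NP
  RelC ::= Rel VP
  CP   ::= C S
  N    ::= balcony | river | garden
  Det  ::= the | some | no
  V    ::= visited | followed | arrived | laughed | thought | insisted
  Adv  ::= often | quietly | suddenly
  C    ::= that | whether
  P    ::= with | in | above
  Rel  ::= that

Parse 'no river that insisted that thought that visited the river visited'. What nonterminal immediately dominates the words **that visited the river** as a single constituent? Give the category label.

RelC

S
  NP
    NP
      NP
        NP
          Det: no
          N: river
        RelC
          Rel: that
          VP
            V: insisted
      RelC
        Rel: that
        VP
          V: thought
    RelC
      Rel: that
      VP
        V: visited
        NP
          Det: the
          N: river
  VP
    V: visited
The span 'that visited the river' is the RelC node built by RelC → Rel VP.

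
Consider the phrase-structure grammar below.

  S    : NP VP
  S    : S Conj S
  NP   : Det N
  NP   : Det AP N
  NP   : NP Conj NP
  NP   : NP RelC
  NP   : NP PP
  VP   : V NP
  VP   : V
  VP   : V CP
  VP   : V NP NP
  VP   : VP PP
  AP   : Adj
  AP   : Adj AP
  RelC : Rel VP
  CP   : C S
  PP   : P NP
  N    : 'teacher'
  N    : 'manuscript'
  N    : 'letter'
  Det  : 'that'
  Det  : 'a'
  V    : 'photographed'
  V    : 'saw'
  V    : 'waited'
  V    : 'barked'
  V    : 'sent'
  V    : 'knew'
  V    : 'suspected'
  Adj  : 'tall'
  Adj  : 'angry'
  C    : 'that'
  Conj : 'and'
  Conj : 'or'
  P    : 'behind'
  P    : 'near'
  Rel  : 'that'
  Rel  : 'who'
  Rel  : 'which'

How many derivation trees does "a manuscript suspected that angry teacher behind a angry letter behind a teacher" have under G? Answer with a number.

Two of the 5 distinct bracketings:
[S [NP [Det a] [N manuscript]] [VP [V suspected] [NP [NP [Det that] [AP [Adj angry]] [N teacher]] [PP [P behind] [NP [NP [Det a] [AP [Adj angry]] [N letter]] [PP [P behind] [NP [Det a] [N teacher]]]]]]]]
[S [NP [Det a] [N manuscript]] [VP [V suspected] [NP [NP [NP [Det that] [AP [Adj angry]] [N teacher]] [PP [P behind] [NP [Det a] [AP [Adj angry]] [N letter]]]] [PP [P behind] [NP [Det a] [N teacher]]]]]]
The trees differ in how a recursive rule is bracketed over the same span.

5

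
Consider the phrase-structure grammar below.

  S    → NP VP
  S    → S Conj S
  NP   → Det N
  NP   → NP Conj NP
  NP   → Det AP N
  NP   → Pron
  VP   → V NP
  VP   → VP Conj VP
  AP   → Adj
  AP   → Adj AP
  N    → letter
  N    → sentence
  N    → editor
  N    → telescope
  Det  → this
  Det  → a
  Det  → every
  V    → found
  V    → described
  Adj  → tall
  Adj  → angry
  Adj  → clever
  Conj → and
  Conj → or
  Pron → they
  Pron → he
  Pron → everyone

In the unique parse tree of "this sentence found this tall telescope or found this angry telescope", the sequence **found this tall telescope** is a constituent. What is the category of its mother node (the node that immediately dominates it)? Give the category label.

[S [NP [Det this] [N sentence]] [VP [VP [V found] [NP [Det this] [AP [Adj tall]] [N telescope]]] [Conj or] [VP [V found] [NP [Det this] [AP [Adj angry]] [N telescope]]]]]
The span 'found this tall telescope' is the VP node built by VP → V NP.
Its mother is the VP built by VP → VP Conj VP.

VP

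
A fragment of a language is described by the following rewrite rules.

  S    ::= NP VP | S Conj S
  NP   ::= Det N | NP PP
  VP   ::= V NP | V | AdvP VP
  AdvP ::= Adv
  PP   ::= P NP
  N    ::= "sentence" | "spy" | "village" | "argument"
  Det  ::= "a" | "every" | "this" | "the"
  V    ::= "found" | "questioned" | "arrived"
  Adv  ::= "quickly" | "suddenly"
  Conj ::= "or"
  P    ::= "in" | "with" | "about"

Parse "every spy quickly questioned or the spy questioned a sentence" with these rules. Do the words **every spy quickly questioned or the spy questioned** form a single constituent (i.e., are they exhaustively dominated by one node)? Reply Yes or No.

[S [S [NP [Det every] [N spy]] [VP [AdvP [Adv quickly]] [VP [V questioned]]]] [Conj or] [S [NP [Det the] [N spy]] [VP [V questioned] [NP [Det a] [N sentence]]]]]
The smallest constituent containing 'every spy quickly questioned or the spy questioned' is the S spanning 'every spy quickly questioned or the spy questioned a sentence'; no single node in the tree dominates exactly the given words.

No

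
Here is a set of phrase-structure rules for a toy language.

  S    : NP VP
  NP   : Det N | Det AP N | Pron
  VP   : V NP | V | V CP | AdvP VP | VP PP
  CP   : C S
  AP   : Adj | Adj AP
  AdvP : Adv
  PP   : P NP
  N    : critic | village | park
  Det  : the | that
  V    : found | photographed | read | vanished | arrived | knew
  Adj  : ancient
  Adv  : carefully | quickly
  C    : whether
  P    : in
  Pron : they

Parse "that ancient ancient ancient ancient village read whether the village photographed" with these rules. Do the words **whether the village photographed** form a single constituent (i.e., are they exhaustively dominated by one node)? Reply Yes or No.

Yes

[S [NP [Det that] [AP [Adj ancient] [AP [Adj ancient] [AP [Adj ancient] [AP [Adj ancient]]]]] [N village]] [VP [V read] [CP [C whether] [S [NP [Det the] [N village]] [VP [V photographed]]]]]]
The words 'whether the village photographed' are exhaustively dominated by a single CP node (built by CP → C S), so they form a constituent.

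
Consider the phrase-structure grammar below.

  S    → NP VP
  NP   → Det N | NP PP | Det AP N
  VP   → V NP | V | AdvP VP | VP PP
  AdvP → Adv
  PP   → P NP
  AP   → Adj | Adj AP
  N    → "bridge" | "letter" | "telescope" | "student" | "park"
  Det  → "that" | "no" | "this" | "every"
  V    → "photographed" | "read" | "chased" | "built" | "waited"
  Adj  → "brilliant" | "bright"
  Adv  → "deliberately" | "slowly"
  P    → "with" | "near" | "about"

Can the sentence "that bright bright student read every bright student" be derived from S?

Grammatical

[S [NP [Det that] [AP [Adj bright] [AP [Adj bright]]] [N student]] [VP [V read] [NP [Det every] [AP [Adj bright]] [N student]]]]
Each bracket corresponds to one application of a listed rule, so the string is derivable from S.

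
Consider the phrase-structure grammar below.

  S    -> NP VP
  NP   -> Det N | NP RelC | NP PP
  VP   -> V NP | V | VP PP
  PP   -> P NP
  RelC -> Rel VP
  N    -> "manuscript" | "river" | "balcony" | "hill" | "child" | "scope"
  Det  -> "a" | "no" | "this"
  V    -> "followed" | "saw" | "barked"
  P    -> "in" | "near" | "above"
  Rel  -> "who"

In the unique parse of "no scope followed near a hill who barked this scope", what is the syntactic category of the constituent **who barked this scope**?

RelC

[S [NP [Det no] [N scope]] [VP [VP [V followed]] [PP [P near] [NP [NP [Det a] [N hill]] [RelC [Rel who] [VP [V barked] [NP [Det this] [N scope]]]]]]]]
The span 'who barked this scope' is the RelC node built by RelC → Rel VP.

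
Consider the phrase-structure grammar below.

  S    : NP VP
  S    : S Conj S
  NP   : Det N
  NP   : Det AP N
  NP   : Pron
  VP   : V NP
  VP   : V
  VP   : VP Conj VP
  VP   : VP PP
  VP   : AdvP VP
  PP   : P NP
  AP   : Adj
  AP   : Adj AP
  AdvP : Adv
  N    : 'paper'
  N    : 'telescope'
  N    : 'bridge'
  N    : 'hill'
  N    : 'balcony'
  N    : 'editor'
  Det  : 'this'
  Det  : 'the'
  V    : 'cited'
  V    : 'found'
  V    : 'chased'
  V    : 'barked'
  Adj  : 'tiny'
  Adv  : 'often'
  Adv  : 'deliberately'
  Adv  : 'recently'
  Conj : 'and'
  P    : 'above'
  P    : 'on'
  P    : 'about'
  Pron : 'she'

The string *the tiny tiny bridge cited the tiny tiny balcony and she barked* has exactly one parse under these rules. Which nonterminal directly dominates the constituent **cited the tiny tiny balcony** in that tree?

[S [S [NP [Det the] [AP [Adj tiny] [AP [Adj tiny]]] [N bridge]] [VP [V cited] [NP [Det the] [AP [Adj tiny] [AP [Adj tiny]]] [N balcony]]]] [Conj and] [S [NP [Pron she]] [VP [V barked]]]]
The span 'cited the tiny tiny balcony' is the VP node built by VP → V NP.
Its mother is the S built by S → NP VP.

S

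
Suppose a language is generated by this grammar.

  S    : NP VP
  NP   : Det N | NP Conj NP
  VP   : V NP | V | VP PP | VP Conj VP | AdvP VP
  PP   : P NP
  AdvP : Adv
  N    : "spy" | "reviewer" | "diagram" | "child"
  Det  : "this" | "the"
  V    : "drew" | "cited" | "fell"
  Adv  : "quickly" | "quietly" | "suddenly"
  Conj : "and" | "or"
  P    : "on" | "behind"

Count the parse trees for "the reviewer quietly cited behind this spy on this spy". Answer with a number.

Two of the 3 distinct bracketings:
[S [NP [Det the] [N reviewer]] [VP [VP [VP [AdvP [Adv quietly]] [VP [V cited]]] [PP [P behind] [NP [Det this] [N spy]]]] [PP [P on] [NP [Det this] [N spy]]]]]
[S [NP [Det the] [N reviewer]] [VP [VP [AdvP [Adv quietly]] [VP [VP [V cited]] [PP [P behind] [NP [Det this] [N spy]]]]] [PP [P on] [NP [Det this] [N spy]]]]]
The trees differ in how a recursive rule is bracketed over the same span.

3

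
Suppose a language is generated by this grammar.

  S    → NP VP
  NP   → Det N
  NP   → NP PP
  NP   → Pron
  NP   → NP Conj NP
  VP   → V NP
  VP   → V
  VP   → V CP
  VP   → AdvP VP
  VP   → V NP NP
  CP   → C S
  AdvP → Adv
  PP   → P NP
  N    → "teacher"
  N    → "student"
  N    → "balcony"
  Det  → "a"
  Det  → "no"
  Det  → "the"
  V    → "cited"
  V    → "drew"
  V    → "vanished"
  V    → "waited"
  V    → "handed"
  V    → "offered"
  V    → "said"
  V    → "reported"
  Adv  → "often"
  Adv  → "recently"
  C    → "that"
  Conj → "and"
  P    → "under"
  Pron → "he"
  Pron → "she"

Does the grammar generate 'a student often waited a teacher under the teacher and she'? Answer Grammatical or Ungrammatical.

Grammatical

S
  NP
    Det: a
    N: student
  VP
    AdvP
      Adv: often
    VP
      V: waited
      NP
        NP
          Det: a
          N: teacher
        PP
          P: under
          NP
            NP
              Det: the
              N: teacher
            Conj: and
            NP
              Pron: she
Each bracket corresponds to one application of a listed rule, so the string is derivable from S.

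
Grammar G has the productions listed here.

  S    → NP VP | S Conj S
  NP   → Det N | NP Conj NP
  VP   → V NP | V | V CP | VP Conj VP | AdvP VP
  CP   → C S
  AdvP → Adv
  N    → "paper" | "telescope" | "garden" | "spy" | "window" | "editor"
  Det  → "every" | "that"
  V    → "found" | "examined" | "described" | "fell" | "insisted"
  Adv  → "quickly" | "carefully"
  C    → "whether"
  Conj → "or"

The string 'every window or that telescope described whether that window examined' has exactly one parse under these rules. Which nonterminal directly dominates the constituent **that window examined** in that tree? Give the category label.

[S [NP [NP [Det every] [N window]] [Conj or] [NP [Det that] [N telescope]]] [VP [V described] [CP [C whether] [S [NP [Det that] [N window]] [VP [V examined]]]]]]
The span 'that window examined' is the S node built by S → NP VP.
Its mother is the CP built by CP → C S.

CP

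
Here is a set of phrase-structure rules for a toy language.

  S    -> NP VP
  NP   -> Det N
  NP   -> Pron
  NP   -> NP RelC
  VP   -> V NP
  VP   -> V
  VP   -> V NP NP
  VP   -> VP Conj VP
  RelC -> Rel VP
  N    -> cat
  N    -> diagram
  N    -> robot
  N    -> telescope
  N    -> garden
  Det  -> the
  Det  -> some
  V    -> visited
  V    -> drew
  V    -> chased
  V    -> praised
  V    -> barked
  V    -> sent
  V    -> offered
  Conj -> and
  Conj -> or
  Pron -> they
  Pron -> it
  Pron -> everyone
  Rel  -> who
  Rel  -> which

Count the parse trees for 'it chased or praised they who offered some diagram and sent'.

5

Two of the 5 distinct bracketings:
[S [NP [Pron it]] [VP [VP [V chased]] [Conj or] [VP [V praised] [NP [NP [Pron they]] [RelC [Rel who] [VP [VP [V offered] [NP [Det some] [N diagram]]] [Conj and] [VP [V sent]]]]]]]]
[S [NP [Pron it]] [VP [VP [V chased]] [Conj or] [VP [VP [V praised] [NP [NP [Pron they]] [RelC [Rel who] [VP [V offered] [NP [Det some] [N diagram]]]]]] [Conj and] [VP [V sent]]]]]
The trees differ in how a recursive rule is bracketed over the same span.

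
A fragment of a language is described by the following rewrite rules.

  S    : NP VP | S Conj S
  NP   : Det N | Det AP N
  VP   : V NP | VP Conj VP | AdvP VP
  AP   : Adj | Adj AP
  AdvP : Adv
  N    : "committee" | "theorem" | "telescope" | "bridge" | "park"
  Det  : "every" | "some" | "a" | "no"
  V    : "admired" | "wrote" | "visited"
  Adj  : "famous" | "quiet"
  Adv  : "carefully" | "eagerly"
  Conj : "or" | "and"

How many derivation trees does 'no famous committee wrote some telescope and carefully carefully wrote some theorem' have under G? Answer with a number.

1

[S [NP [Det no] [AP [Adj famous]] [N committee]] [VP [VP [V wrote] [NP [Det some] [N telescope]]] [Conj and] [VP [AdvP [Adv carefully]] [VP [AdvP [Adv carefully]] [VP [V wrote] [NP [Det some] [N theorem]]]]]]]
No rule offers an alternative attachment or grouping for any span, so this is the only derivation.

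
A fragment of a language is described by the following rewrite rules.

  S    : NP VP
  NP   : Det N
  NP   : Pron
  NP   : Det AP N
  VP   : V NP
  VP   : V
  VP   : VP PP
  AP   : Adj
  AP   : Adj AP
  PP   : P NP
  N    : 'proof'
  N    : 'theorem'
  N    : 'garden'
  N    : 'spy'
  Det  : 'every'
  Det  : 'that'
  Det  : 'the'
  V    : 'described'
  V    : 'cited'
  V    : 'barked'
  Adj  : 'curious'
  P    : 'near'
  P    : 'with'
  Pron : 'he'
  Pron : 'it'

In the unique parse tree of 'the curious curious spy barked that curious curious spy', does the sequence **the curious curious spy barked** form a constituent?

No

[S [NP [Det the] [AP [Adj curious] [AP [Adj curious]]] [N spy]] [VP [V barked] [NP [Det that] [AP [Adj curious] [AP [Adj curious]]] [N spy]]]]
The smallest constituent containing 'the curious curious spy barked' is the S spanning 'the curious curious spy barked that curious curious spy'; no single node in the tree dominates exactly the given words.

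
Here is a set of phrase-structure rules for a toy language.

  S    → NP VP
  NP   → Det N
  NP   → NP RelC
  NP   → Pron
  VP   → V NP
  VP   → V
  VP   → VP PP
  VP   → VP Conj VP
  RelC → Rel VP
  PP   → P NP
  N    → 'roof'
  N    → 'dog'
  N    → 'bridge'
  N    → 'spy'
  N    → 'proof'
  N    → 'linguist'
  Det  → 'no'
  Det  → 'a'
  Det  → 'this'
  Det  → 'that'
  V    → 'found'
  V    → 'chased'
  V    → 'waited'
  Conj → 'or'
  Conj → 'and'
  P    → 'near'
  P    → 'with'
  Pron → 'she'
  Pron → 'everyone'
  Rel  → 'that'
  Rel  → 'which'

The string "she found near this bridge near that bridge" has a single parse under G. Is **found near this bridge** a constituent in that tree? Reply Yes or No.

[S [NP [Pron she]] [VP [VP [VP [V found]] [PP [P near] [NP [Det this] [N bridge]]]] [PP [P near] [NP [Det that] [N bridge]]]]]
The words 'found near this bridge' are exhaustively dominated by a single VP node (built by VP → VP PP), so they form a constituent.

Yes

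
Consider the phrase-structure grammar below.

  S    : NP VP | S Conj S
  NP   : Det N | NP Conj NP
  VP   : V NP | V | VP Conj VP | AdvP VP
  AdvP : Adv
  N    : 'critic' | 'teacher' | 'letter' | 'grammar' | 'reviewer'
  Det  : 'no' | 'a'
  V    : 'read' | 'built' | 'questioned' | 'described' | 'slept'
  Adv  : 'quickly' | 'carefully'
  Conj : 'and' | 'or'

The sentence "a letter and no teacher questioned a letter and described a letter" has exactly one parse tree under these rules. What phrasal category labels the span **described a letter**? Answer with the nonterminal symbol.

S
  NP
    NP
      Det: a
      N: letter
    Conj: and
    NP
      Det: no
      N: teacher
  VP
    VP
      V: questioned
      NP
        Det: a
        N: letter
    Conj: and
    VP
      V: described
      NP
        Det: a
        N: letter
The span 'described a letter' is the VP node built by VP → V NP.

VP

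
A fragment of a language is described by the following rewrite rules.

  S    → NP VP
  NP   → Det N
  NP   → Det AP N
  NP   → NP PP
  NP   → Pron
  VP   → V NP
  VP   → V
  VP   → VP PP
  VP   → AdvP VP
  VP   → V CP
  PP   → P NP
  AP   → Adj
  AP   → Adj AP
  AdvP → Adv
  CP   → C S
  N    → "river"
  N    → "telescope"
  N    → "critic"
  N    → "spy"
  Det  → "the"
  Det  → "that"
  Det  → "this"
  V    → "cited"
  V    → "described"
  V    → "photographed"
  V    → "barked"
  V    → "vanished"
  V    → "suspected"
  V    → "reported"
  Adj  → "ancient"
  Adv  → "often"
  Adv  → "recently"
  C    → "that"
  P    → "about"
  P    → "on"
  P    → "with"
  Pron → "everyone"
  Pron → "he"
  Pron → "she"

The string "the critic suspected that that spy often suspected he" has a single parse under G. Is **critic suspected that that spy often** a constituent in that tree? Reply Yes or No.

No

[S [NP [Det the] [N critic]] [VP [V suspected] [CP [C that] [S [NP [Det that] [N spy]] [VP [AdvP [Adv often]] [VP [V suspected] [NP [Pron he]]]]]]]]
The smallest constituent containing 'critic suspected that that spy often' is the S spanning 'the critic suspected that that spy often suspected he'; no single node in the tree dominates exactly the given words.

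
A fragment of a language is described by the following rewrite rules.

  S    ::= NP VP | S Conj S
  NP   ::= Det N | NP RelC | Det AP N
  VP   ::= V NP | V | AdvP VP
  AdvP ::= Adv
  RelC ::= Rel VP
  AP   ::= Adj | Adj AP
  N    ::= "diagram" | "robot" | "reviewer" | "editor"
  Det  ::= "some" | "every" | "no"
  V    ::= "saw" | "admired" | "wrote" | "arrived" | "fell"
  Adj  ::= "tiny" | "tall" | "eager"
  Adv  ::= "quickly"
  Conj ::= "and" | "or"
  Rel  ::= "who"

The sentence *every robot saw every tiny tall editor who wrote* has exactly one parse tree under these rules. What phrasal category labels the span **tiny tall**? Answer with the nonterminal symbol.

AP

S
  NP
    Det: every
    N: robot
  VP
    V: saw
    NP
      NP
        Det: every
        AP
          Adj: tiny
          AP
            Adj: tall
        N: editor
      RelC
        Rel: who
        VP
          V: wrote
The span 'tiny tall' is the AP node built by AP → Adj AP.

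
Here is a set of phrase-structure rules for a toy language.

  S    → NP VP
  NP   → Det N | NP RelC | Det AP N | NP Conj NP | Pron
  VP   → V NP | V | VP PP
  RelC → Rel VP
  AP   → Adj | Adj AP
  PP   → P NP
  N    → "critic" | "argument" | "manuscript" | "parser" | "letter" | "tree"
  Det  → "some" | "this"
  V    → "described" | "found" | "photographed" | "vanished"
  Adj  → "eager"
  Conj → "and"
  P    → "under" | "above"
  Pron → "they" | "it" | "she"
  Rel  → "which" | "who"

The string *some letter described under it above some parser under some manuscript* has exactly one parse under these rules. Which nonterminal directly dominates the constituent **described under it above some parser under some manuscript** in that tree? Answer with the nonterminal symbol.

[S [NP [Det some] [N letter]] [VP [VP [VP [VP [V described]] [PP [P under] [NP [Pron it]]]] [PP [P above] [NP [Det some] [N parser]]]] [PP [P under] [NP [Det some] [N manuscript]]]]]
The span 'described under it above some parser under some manuscript' is the VP node built by VP → VP PP.
Its mother is the S built by S → NP VP.

S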